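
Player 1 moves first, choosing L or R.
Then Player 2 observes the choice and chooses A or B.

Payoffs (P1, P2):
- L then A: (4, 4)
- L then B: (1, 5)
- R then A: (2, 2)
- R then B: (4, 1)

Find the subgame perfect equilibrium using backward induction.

P1 plays R, P2 plays B after L and A after R; Payoff (2, 2)

Work:
Backward induction:
After L: P2 chooses B → P1 gets 1
After R: P2 chooses A → P1 gets 2
P1 chooses R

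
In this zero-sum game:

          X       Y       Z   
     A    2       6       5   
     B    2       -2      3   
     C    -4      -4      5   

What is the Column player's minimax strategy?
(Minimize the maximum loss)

Column should play X, value = 2

Work:
Column player minimizes Row's maximum payoff:
Column X: max payoff to Row = 2
Column Y: max payoff to Row = 6
Column Z: max payoff to Row = 5
Minimum is 2, achieved by column X.
Minimax strategy: X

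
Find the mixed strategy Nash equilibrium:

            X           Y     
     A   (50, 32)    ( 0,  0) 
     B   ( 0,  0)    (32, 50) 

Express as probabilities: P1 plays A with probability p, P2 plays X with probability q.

p = 0.6098, q = 0.3902

Work:
Find probabilities that make opponent indifferent:
P2 chooses q to make P1 indifferent between A and B
P1 chooses p to make P2 indifferent between X and Y
Mixed NE: P1 plays (A: 0.6098, B: 0.3902), P2 plays (X: 0.3902, Y: 0.6098)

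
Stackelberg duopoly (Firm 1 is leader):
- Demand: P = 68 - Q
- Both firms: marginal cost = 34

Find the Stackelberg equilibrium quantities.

q₁* (leader) = 17.0, q₂* (follower) = 8.5

Work:
Follower's reaction: q₂ = (a - c - q₁)/2
Leader substitutes: π₁ = q₁·(a - q₁ - (a-c-q₁)/2 - c)
FOC: q₁* = (68 - 34)/2 = 17.00
Then: q₂* = (68 - 34 - 17.0)/2 = 8.50
Leader has first-mover advantage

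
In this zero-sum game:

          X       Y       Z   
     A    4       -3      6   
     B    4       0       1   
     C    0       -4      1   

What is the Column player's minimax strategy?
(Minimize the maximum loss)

Column should play Y, value = 0

Work:
Column player minimizes Row's maximum payoff:
Column X: max payoff to Row = 4
Column Y: max payoff to Row = 0
Column Z: max payoff to Row = 6
Minimum is 0, achieved by column Y.
Minimax strategy: Y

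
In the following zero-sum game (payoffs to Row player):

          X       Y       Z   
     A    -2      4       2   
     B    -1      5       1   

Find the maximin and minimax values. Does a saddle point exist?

Maximin = -1, Minimax = -1, Saddle: True

Work:
Row minimums: [-2, -1] → maximin = -1
Column maximums: [-1, 5, 2] → minimax = -1
Saddle point exists! Game value = -1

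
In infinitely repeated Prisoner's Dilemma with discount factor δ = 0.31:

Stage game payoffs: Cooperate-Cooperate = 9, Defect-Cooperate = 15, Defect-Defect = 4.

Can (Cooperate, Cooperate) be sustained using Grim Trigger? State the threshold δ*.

δ* = 0.5455; since δ = 0.31 < 0.5455, cooperation cannot be sustained

Work:
For Grim Trigger:
Cooperate forever: 9/(1-δ)
Defect then punished: 15 + 4·δ/(1-δ)
Need: 9/(1-δ) ≥ 15 + 4·δ/(1-δ)
Solving: δ ≥ (T-R)/(T-P) = (15-9)/(15-4) = 0.5455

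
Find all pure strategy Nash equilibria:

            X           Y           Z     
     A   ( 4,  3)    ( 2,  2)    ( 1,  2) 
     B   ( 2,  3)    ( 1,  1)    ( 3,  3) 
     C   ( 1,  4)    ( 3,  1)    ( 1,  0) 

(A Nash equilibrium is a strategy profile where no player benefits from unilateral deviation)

Nash equilibrium: (A, X), (B, Z)

Work:
Best responses:
  P1 vs X: payoffs [4, 2, 1] → best response A (payoff 4)
  P1 vs Y: payoffs [2, 1, 3] → best response C (payoff 3)
  P1 vs Z: payoffs [1, 3, 1] → best response B (payoff 3)
  P2 vs A: payoffs [3, 2, 2] → best response X (payoff 3)
  P2 vs B: payoffs [3, 1, 3] → best response X/Z (payoff 3)
  P2 vs C: payoffs [4, 1, 0] → best response X (payoff 4)
Mutual best responses: (A,X), (B,Z) → Nash equilibria.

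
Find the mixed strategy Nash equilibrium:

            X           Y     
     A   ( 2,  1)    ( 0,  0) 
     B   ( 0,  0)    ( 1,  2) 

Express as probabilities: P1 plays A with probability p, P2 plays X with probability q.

p = 0.6667, q = 0.3333

Work:
Find probabilities that make opponent indifferent:
P2 chooses q to make P1 indifferent between A and B
P1 chooses p to make P2 indifferent between X and Y
Mixed NE: P1 plays (A: 0.6667, B: 0.3333), P2 plays (X: 0.3333, Y: 0.6667)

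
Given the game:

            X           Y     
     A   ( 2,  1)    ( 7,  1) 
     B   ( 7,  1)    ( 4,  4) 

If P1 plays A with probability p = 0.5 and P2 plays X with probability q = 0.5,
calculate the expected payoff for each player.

E[P1] = 5.0, E[P2] = 1.75

Work:
E[P1] = p·q·π₁(A,X) + p·(1-q)·π₁(A,Y) + (1-p)·q·π₁(B,X) + (1-p)·(1-q)·π₁(B,Y)
= 0.5·0.5·2 + 0.5·0.5·7 + 0.5·0.5·7 + 0.5·0.5·4
= 5.0

E[P2] = 1.75 (similar calculation)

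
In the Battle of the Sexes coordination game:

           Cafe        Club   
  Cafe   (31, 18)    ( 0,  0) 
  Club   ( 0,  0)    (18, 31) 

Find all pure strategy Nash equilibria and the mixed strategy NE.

Pure NE: (Cafe, Cafe) and (Club, Club); Mixed NE: p = 0.6327, q = 0.3673

Work:
Check pure NE:
(Cafe, Cafe): (31, 18) - no unilateral deviation beneficial
(Club, Club): (18, 31) - no unilateral deviation beneficial
Mixed NE: P1 plays Cafe with p = 0.6327, P2 plays Cafe with q = 0.3673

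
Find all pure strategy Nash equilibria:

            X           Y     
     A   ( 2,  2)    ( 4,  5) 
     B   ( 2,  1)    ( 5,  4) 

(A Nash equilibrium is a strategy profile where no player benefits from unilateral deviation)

Nash equilibrium: (B, Y)

Work:
Best responses:
  P1 vs X: payoffs [2, 2] → best response A/B (payoff 2)
  P1 vs Y: payoffs [4, 5] → best response B (payoff 5)
  P2 vs A: payoffs [2, 5] → best response Y (payoff 5)
  P2 vs B: payoffs [1, 4] → best response Y (payoff 4)
Mutual best responses: (B,Y) → Nash equilibria.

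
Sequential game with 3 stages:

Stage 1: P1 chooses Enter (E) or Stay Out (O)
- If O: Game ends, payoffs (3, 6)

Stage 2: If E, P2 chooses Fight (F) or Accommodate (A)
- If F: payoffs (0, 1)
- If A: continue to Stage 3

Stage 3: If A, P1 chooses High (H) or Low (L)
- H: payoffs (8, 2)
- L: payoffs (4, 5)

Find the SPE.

SPE: (E, A, H); Outcome (8, 2)

Work:
Stage 3: P1 chooses H (8 vs 4)
Stage 2: P2: F->1, A->2 (anticipating H). Choose A
Stage 1: P1: O->3, E->8 (anticipating A, H). Choose E
SPE path: E -> A -> H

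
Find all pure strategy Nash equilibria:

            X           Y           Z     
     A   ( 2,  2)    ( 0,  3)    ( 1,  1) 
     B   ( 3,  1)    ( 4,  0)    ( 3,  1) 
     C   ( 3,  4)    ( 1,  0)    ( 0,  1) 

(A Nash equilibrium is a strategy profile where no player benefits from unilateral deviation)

Nash equilibrium: (B, X), (B, Z), (C, X)

Work:
Best responses:
  P1 vs X: payoffs [2, 3, 3] → best response B/C (payoff 3)
  P1 vs Y: payoffs [0, 4, 1] → best response B (payoff 4)
  P1 vs Z: payoffs [1, 3, 0] → best response B (payoff 3)
  P2 vs A: payoffs [2, 3, 1] → best response Y (payoff 3)
  P2 vs B: payoffs [1, 0, 1] → best response X/Z (payoff 1)
  P2 vs C: payoffs [4, 0, 1] → best response X (payoff 4)
Mutual best responses: (B,X), (B,Z), (C,X) → Nash equilibria.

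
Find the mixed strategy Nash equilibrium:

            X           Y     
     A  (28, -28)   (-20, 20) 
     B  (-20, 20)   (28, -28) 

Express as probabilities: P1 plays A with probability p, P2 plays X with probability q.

p = 0.5, q = 0.5

Work:
Find probabilities that make opponent indifferent:
P2 chooses q to make P1 indifferent between A and B
P1 chooses p to make P2 indifferent between X and Y
Mixed NE: P1 plays (A: 0.5, B: 0.5), P2 plays (X: 0.5, Y: 0.5)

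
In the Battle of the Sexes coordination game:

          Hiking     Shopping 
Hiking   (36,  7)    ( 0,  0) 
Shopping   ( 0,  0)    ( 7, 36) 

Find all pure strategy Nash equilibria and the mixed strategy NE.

Pure NE: (Hiking, Hiking) and (Shopping, Shopping); Mixed NE: p = 0.8372, q = 0.1628

Work:
Check pure NE:
(Hiking, Hiking): (36, 7) - no unilateral deviation beneficial
(Shopping, Shopping): (7, 36) - no unilateral deviation beneficial
Mixed NE: P1 plays Hiking with p = 0.8372, P2 plays Hiking with q = 0.1628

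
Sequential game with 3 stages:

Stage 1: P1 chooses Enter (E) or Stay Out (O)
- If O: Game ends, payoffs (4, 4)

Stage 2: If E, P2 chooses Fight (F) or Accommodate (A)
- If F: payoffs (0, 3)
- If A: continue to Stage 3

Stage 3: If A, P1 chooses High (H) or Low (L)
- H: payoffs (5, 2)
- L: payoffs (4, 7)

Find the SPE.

SPE: (O, F, H); Outcome (4, 4)

Work:
Stage 3: P1 chooses H (5 vs 4)
Stage 2: P2: F->3, A->2 (anticipating H). Choose F
Stage 1: P1: O->4, E->0 (anticipating F, H). Choose O
SPE path: O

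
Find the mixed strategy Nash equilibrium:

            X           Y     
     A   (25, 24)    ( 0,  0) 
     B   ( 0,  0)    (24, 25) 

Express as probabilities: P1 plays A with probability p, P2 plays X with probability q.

p = 0.5102, q = 0.4898

Work:
Find probabilities that make opponent indifferent:
P2 chooses q to make P1 indifferent between A and B
P1 chooses p to make P2 indifferent between X and Y
Mixed NE: P1 plays (A: 0.5102, B: 0.4898), P2 plays (X: 0.4898, Y: 0.5102)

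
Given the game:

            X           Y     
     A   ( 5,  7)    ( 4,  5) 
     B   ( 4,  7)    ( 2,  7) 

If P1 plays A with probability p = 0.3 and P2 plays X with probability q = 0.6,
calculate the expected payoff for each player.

E[P1] = 3.62, E[P2] = 6.76

Work:
E[P1] = p·q·π₁(A,X) + p·(1-q)·π₁(A,Y) + (1-p)·q·π₁(B,X) + (1-p)·(1-q)·π₁(B,Y)
= 0.3·0.6·5 + 0.3·0.4·4 + 0.7·0.6·4 + 0.7·0.4·2
= 3.62

E[P2] = 6.76 (similar calculation)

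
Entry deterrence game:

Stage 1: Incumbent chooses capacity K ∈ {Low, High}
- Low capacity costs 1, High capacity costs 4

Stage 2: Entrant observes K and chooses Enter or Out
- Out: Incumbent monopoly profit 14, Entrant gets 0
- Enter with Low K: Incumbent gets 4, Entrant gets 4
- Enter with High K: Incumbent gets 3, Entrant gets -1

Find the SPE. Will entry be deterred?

SPE: (High, Enter|Low, Out|High); Entry deterred. Incumbent net profit = 10

Work:
After Low K: Entrant enters (4 > 0)
After High K: Entrant stays out (-1 < 0)
Incumbent: Low → 4−1=3, High → 14−4=10
Incumbent chooses High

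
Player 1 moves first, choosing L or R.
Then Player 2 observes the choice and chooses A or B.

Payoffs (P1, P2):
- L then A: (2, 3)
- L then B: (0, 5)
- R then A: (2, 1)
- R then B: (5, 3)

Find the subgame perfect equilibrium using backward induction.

P1 plays R, P2 plays B after L and B after R; Payoff (5, 3)

Work:
Backward induction:
After L: P2 chooses B → P1 gets 0
After R: P2 chooses B → P1 gets 5
P1 chooses R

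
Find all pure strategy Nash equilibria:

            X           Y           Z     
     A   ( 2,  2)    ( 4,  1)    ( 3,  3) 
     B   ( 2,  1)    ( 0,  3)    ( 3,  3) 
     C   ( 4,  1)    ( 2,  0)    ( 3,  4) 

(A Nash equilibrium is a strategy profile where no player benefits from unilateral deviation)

Nash equilibrium: (A, Z), (B, Z), (C, Z)

Work:
Best responses:
  P1 vs X: payoffs [2, 2, 4] → best response C (payoff 4)
  P1 vs Y: payoffs [4, 0, 2] → best response A (payoff 4)
  P1 vs Z: payoffs [3, 3, 3] → best response A/B/C (payoff 3)
  P2 vs A: payoffs [2, 1, 3] → best response Z (payoff 3)
  P2 vs B: payoffs [1, 3, 3] → best response Y/Z (payoff 3)
  P2 vs C: payoffs [1, 0, 4] → best response Z (payoff 4)
Mutual best responses: (A,Z), (B,Z), (C,Z) → Nash equilibria.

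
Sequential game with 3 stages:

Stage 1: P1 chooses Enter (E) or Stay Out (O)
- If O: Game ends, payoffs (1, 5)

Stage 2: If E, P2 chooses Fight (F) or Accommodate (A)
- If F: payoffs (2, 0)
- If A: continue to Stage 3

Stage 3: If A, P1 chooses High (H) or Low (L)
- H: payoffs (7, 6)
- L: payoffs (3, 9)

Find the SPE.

SPE: (E, A, H); Outcome (7, 6)

Work:
Stage 3: P1 chooses H (7 vs 3)
Stage 2: P2: F->0, A->6 (anticipating H). Choose A
Stage 1: P1: O->1, E->7 (anticipating A, H). Choose E
SPE path: E -> A -> H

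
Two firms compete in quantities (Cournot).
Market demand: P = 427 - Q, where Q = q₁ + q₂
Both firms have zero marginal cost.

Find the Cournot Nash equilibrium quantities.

q₁* = q₂* = 142.33; P* = 142.33

Work:
Profit: π_i = P·q_i = (a - q_i - q_j)·q_i
FOC: ∂π_i/∂q_i = a - 2q_i - q_j = 0
Reaction function: q_i = (427 - q_j)/2
Symmetry: q* = 427/3 = 142.33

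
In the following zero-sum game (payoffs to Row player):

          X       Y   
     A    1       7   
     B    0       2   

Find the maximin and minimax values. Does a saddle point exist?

Maximin = 1, Minimax = 1, Saddle: True

Work:
Row minimums: [1, 0] → maximin = 1
Column maximums: [1, 7] → minimax = 1
Saddle point exists! Game value = 1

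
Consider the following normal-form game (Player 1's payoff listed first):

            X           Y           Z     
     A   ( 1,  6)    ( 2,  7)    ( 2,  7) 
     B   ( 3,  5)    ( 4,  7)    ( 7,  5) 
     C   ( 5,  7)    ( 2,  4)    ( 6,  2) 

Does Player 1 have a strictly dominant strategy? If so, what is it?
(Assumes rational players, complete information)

No strictly dominant strategy exists for Player 1

Work:
A strategy strictly dominates another if it gives a strictly higher payoff against every opponent action. Compare each pair of P1's strategies column-by-column:
  A vs B: [1 vs 3, 2 vs 4, 2 vs 7] → A does not strictly dominate B (column X: 1 ≤ 3)
  A vs C: [1 vs 5, 2 vs 2, 2 vs 6] → A does not strictly dominate C (column X: 1 ≤ 5)
  B vs A: [3 vs 1, 4 vs 2, 7 vs 2] → B strictly dominates A
  B vs C: [3 vs 5, 4 vs 2, 7 vs 6] → B does not strictly dominate C (column X: 3 ≤ 5)
  C vs A: [5 vs 1, 2 vs 2, 6 vs 2] → C does not strictly dominate A (column Y: 2 ≤ 2)
  C vs B: [5 vs 3, 2 vs 4, 6 vs 7] → C does not strictly dominate B (column Y: 2 ≤ 4)
No single strategy strictly dominates all others → no strictly dominant strategy.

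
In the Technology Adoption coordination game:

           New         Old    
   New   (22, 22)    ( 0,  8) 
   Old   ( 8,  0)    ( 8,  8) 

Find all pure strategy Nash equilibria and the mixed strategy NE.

Pure NE: (New, New) and (Old, Old); Mixed NE: p = 0.3636, q = 0.3636

Work:
Check pure NE:
(New, New): (22, 22) - no unilateral deviation beneficial
(Old, Old): (8, 8) - no unilateral deviation beneficial
Mixed NE: P1 plays New with p = 0.3636, P2 plays New with q = 0.3636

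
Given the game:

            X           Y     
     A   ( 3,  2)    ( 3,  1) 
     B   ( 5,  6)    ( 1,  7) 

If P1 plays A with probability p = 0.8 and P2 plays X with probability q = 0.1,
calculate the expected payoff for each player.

E[P1] = 2.68, E[P2] = 2.26

Work:
E[P1] = p·q·π₁(A,X) + p·(1-q)·π₁(A,Y) + (1-p)·q·π₁(B,X) + (1-p)·(1-q)·π₁(B,Y)
= 0.8·0.1·3 + 0.8·0.9·3 + 0.2·0.1·5 + 0.2·0.9·1
= 2.68

E[P2] = 2.26 (similar calculation)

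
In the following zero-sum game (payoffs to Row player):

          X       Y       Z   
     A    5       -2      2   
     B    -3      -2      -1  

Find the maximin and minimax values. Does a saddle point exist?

Maximin = -2, Minimax = -2, Saddle: True

Work:
Row minimums: [-2, -3] → maximin = -2
Column maximums: [5, -2, 2] → minimax = -2
Saddle point exists! Game value = -2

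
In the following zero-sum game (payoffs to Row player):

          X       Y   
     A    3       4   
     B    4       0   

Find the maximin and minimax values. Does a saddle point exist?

Maximin = 3, Minimax = 4, Saddle: False

Work:
Row minimums: [3, 0] → maximin = 3
Column maximums: [4, 4] → minimax = 4
No saddle point (maximin ≠ minimax). Mixed strategy needed.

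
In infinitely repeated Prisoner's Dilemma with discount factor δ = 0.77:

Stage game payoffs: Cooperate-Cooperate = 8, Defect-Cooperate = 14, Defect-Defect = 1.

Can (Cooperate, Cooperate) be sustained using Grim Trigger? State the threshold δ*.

δ* = 0.4615; since δ = 0.77 ≥ 0.4615, cooperation can be sustained

Work:
For Grim Trigger:
Cooperate forever: 8/(1-δ)
Defect then punished: 14 + 1·δ/(1-δ)
Need: 8/(1-δ) ≥ 14 + 1·δ/(1-δ)
Solving: δ ≥ (T-R)/(T-P) = (14-8)/(14-1) = 0.4615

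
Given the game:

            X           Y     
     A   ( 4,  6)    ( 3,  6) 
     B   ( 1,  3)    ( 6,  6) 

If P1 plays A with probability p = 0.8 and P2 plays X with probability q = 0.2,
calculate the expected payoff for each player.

E[P1] = 3.56, E[P2] = 5.88

Work:
E[P1] = p·q·π₁(A,X) + p·(1-q)·π₁(A,Y) + (1-p)·q·π₁(B,X) + (1-p)·(1-q)·π₁(B,Y)
= 0.8·0.2·4 + 0.8·0.8·3 + 0.2·0.2·1 + 0.2·0.8·6
= 3.56

E[P2] = 5.88 (similar calculation)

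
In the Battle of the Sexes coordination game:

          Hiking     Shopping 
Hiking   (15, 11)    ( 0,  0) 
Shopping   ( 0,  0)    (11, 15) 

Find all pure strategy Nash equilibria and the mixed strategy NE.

Pure NE: (Hiking, Hiking) and (Shopping, Shopping); Mixed NE: p = 0.5769, q = 0.4231

Work:
Check pure NE:
(Hiking, Hiking): (15, 11) - no unilateral deviation beneficial
(Shopping, Shopping): (11, 15) - no unilateral deviation beneficial
Mixed NE: P1 plays Hiking with p = 0.5769, P2 plays Hiking with q = 0.4231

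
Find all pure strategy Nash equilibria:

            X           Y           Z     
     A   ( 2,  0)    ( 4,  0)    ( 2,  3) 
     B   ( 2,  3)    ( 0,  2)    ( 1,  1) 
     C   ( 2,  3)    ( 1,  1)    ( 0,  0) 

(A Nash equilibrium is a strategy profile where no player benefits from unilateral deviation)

Nash equilibrium: (A, Z), (B, X), (C, X)

Work:
Best responses:
  P1 vs X: payoffs [2, 2, 2] → best response A/B/C (payoff 2)
  P1 vs Y: payoffs [4, 0, 1] → best response A (payoff 4)
  P1 vs Z: payoffs [2, 1, 0] → best response A (payoff 2)
  P2 vs A: payoffs [0, 0, 3] → best response Z (payoff 3)
  P2 vs B: payoffs [3, 2, 1] → best response X (payoff 3)
  P2 vs C: payoffs [3, 1, 0] → best response X (payoff 3)
Mutual best responses: (A,Z), (B,X), (C,X) → Nash equilibria.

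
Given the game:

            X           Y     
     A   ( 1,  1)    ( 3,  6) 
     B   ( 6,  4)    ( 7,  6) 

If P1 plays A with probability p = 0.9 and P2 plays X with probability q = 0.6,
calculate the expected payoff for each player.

E[P1] = 2.26, E[P2] = 3.18

Work:
E[P1] = p·q·π₁(A,X) + p·(1-q)·π₁(A,Y) + (1-p)·q·π₁(B,X) + (1-p)·(1-q)·π₁(B,Y)
= 0.9·0.6·1 + 0.9·0.4·3 + 0.1·0.6·6 + 0.1·0.4·7
= 2.26

E[P2] = 3.18 (similar calculation)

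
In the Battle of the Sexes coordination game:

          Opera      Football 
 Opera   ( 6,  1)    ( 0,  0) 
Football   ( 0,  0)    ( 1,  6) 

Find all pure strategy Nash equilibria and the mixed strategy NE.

Pure NE: (Opera, Opera) and (Football, Football); Mixed NE: p = 0.8571, q = 0.1429

Work:
Check pure NE:
(Opera, Opera): (6, 1) - no unilateral deviation beneficial
(Football, Football): (1, 6) - no unilateral deviation beneficial
Mixed NE: P1 plays Opera with p = 0.8571, P2 plays Opera with q = 0.1429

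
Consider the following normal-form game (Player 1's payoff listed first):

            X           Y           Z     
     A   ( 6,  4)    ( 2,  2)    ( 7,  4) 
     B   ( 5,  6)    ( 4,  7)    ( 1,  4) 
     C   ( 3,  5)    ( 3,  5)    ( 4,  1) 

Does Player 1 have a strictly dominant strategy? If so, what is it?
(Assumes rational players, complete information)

No strictly dominant strategy exists for Player 1

Work:
A strategy strictly dominates another if it gives a strictly higher payoff against every opponent action. Compare each pair of P1's strategies column-by-column:
  A vs B: [6 vs 5, 2 vs 4, 7 vs 1] → A does not strictly dominate B (column Y: 2 ≤ 4)
  A vs C: [6 vs 3, 2 vs 3, 7 vs 4] → A does not strictly dominate C (column Y: 2 ≤ 3)
  B vs A: [5 vs 6, 4 vs 2, 1 vs 7] → B does not strictly dominate A (column X: 5 ≤ 6)
  B vs C: [5 vs 3, 4 vs 3, 1 vs 4] → B does not strictly dominate C (column Z: 1 ≤ 4)
  C vs A: [3 vs 6, 3 vs 2, 4 vs 7] → C does not strictly dominate A (column X: 3 ≤ 6)
  C vs B: [3 vs 5, 3 vs 4, 4 vs 1] → C does not strictly dominate B (column X: 3 ≤ 5)
No single strategy strictly dominates all others → no strictly dominant strategy.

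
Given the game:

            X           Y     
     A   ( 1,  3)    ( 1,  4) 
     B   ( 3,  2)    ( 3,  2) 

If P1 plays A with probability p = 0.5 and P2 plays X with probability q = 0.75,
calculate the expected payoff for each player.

E[P1] = 2.0, E[P2] = 2.625

Work:
E[P1] = p·q·π₁(A,X) + p·(1-q)·π₁(A,Y) + (1-p)·q·π₁(B,X) + (1-p)·(1-q)·π₁(B,Y)
= 0.5·0.75·1 + 0.5·0.25·1 + 0.5·0.75·3 + 0.5·0.25·3
= 2.0

E[P2] = 2.625 (similar calculation)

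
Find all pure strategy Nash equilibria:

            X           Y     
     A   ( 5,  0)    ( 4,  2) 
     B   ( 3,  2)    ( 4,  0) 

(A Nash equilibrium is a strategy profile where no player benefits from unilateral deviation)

Nash equilibrium: (A, Y)

Work:
Best responses:
  P1 vs X: payoffs [5, 3] → best response A (payoff 5)
  P1 vs Y: payoffs [4, 4] → best response A/B (payoff 4)
  P2 vs A: payoffs [0, 2] → best response Y (payoff 2)
  P2 vs B: payoffs [2, 0] → best response X (payoff 2)
Mutual best responses: (A,Y) → Nash equilibria.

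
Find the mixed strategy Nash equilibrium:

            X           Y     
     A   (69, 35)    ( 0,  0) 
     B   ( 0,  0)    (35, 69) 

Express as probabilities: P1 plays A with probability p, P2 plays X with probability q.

p = 0.6635, q = 0.3365

Work:
Find probabilities that make opponent indifferent:
P2 chooses q to make P1 indifferent between A and B
P1 chooses p to make P2 indifferent between X and Y
Mixed NE: P1 plays (A: 0.6635, B: 0.3365), P2 plays (X: 0.3365, Y: 0.6635)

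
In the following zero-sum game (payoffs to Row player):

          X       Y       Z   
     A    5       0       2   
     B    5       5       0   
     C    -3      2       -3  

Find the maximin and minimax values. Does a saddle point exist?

Maximin = 0, Minimax = 2, Saddle: False

Work:
Row minimums: [0, 0, -3] → maximin = 0
Column maximums: [5, 5, 2] → minimax = 2
No saddle point (maximin ≠ minimax). Mixed strategy needed.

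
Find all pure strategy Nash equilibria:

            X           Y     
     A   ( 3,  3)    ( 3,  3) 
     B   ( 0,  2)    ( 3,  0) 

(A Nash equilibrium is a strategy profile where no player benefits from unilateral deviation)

Nash equilibrium: (A, X), (A, Y)

Work:
Best responses:
  P1 vs X: payoffs [3, 0] → best response A (payoff 3)
  P1 vs Y: payoffs [3, 3] → best response A/B (payoff 3)
  P2 vs A: payoffs [3, 3] → best response X/Y (payoff 3)
  P2 vs B: payoffs [2, 0] → best response X (payoff 2)
Mutual best responses: (A,X), (A,Y) → Nash equilibria.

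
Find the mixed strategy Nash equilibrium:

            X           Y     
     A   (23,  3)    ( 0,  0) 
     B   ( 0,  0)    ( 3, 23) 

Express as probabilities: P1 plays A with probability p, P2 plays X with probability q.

p = 0.8846, q = 0.1154

Work:
Find probabilities that make opponent indifferent:
P2 chooses q to make P1 indifferent between A and B
P1 chooses p to make P2 indifferent between X and Y
Mixed NE: P1 plays (A: 0.8846, B: 0.1154), P2 plays (X: 0.1154, Y: 0.8846)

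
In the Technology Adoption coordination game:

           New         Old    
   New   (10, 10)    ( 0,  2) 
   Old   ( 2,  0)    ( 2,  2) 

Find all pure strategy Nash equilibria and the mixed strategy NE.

Pure NE: (New, New) and (Old, Old); Mixed NE: p = 0.2, q = 0.2

Work:
Check pure NE:
(New, New): (10, 10) - no unilateral deviation beneficial
(Old, Old): (2, 2) - no unilateral deviation beneficial
Mixed NE: P1 plays New with p = 0.2, P2 plays New with q = 0.2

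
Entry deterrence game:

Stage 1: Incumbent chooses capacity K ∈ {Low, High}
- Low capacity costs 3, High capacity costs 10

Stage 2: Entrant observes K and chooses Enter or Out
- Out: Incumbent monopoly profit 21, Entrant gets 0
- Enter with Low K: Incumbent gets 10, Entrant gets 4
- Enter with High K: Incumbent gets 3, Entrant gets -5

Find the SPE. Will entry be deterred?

SPE: (High, Enter|Low, Out|High); Entry deterred. Incumbent net profit = 11

Work:
After Low K: Entrant enters (4 > 0)
After High K: Entrant stays out (-5 < 0)
Incumbent: Low → 10−3=7, High → 21−10=11
Incumbent chooses High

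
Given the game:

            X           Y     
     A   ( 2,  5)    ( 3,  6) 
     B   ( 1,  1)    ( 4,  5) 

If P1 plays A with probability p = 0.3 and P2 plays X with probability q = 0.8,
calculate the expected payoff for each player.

E[P1] = 1.78, E[P2] = 2.82

Work:
E[P1] = p·q·π₁(A,X) + p·(1-q)·π₁(A,Y) + (1-p)·q·π₁(B,X) + (1-p)·(1-q)·π₁(B,Y)
= 0.3·0.8·2 + 0.3·0.2·3 + 0.7·0.8·1 + 0.7·0.2·4
= 1.78

E[P2] = 2.82 (similar calculation)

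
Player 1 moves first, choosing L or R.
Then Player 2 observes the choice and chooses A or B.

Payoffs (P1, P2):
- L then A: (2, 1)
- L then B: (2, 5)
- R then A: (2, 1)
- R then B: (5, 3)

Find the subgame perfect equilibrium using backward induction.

P1 plays R, P2 plays B after L and B after R; Payoff (5, 3)

Work:
Backward induction:
After L: P2 chooses B → P1 gets 2
After R: P2 chooses B → P1 gets 5
P1 chooses R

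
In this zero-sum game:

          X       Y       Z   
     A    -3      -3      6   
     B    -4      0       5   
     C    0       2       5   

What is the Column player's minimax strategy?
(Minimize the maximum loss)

Column should play X, value = 0

Work:
Column player minimizes Row's maximum payoff:
Column X: max payoff to Row = 0
Column Y: max payoff to Row = 2
Column Z: max payoff to Row = 6
Minimum is 0, achieved by column X.
Minimax strategy: X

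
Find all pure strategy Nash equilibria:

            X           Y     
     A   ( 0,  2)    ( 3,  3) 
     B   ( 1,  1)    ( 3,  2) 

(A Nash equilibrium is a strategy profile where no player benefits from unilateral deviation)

Nash equilibrium: (A, Y), (B, Y)

Work:
Best responses:
  P1 vs X: payoffs [0, 1] → best response B (payoff 1)
  P1 vs Y: payoffs [3, 3] → best response A/B (payoff 3)
  P2 vs A: payoffs [2, 3] → best response Y (payoff 3)
  P2 vs B: payoffs [1, 2] → best response Y (payoff 2)
Mutual best responses: (A,Y), (B,Y) → Nash equilibria.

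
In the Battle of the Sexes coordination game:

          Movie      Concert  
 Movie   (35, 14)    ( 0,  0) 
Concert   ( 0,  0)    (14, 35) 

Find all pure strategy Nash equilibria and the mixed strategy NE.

Pure NE: (Movie, Movie) and (Concert, Concert); Mixed NE: p = 0.7143, q = 0.2857

Work:
Check pure NE:
(Movie, Movie): (35, 14) - no unilateral deviation beneficial
(Concert, Concert): (14, 35) - no unilateral deviation beneficial
Mixed NE: P1 plays Movie with p = 0.7143, P2 plays Movie with q = 0.2857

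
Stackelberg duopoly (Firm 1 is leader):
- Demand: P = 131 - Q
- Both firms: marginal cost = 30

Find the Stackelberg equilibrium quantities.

q₁* (leader) = 50.5, q₂* (follower) = 25.25

Work:
Follower's reaction: q₂ = (a - c - q₁)/2
Leader substitutes: π₁ = q₁·(a - q₁ - (a-c-q₁)/2 - c)
FOC: q₁* = (131 - 30)/2 = 50.50
Then: q₂* = (131 - 30 - 50.5)/2 = 25.25
Leader has first-mover advantage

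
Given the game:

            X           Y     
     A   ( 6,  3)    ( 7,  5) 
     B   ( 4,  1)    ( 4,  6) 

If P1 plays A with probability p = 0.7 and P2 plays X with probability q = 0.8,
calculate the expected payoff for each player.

E[P1] = 5.54, E[P2] = 2.98

Work:
E[P1] = p·q·π₁(A,X) + p·(1-q)·π₁(A,Y) + (1-p)·q·π₁(B,X) + (1-p)·(1-q)·π₁(B,Y)
= 0.7·0.8·6 + 0.7·0.2·7 + 0.3·0.8·4 + 0.3·0.2·4
= 5.54

E[P2] = 2.98 (similar calculation)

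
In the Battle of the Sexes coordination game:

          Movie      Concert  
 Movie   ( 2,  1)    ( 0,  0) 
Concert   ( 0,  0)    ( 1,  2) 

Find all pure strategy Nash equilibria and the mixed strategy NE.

Pure NE: (Movie, Movie) and (Concert, Concert); Mixed NE: p = 0.6667, q = 0.3333

Work:
Check pure NE:
(Movie, Movie): (2, 1) - no unilateral deviation beneficial
(Concert, Concert): (1, 2) - no unilateral deviation beneficial
Mixed NE: P1 plays Movie with p = 0.6667, P2 plays Movie with q = 0.3333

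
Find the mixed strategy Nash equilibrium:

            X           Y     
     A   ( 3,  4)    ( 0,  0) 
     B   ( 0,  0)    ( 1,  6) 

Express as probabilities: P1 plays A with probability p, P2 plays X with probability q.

p = 0.6, q = 0.25

Work:
Find probabilities that make opponent indifferent:
P2 chooses q to make P1 indifferent between A and B
P1 chooses p to make P2 indifferent between X and Y
Mixed NE: P1 plays (A: 0.6, B: 0.4), P2 plays (X: 0.25, Y: 0.75)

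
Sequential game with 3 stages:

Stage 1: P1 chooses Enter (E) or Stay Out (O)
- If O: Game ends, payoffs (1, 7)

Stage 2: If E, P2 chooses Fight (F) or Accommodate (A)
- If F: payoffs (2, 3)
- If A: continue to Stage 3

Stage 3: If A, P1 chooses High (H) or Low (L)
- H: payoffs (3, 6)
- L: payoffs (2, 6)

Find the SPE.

SPE: (E, A, H); Outcome (3, 6)

Work:
Stage 3: P1 chooses H (3 vs 2)
Stage 2: P2: F->3, A->6 (anticipating H). Choose A
Stage 1: P1: O->1, E->3 (anticipating A, H). Choose E
SPE path: E -> A -> H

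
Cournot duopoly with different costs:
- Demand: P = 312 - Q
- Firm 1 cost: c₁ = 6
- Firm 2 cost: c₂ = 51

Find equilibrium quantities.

q₁* = 117.0, q₂* = 72.0

Work:
Reaction: q₁ = (312 - 6 - q₂)/2
Reaction: q₂ = (312 - 51 - q₁)/2
Solve simultaneously:
q₁* = (312 - 2×6 + 51)/3 = 117.0
q₂* = (312 - 2×51 + 6)/3 = 72.0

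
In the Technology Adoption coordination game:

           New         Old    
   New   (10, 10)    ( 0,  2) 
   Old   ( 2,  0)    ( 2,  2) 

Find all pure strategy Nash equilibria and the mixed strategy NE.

Pure NE: (New, New) and (Old, Old); Mixed NE: p = 0.2, q = 0.2

Work:
Check pure NE:
(New, New): (10, 10) - no unilateral deviation beneficial
(Old, Old): (2, 2) - no unilateral deviation beneficial
Mixed NE: P1 plays New with p = 0.2, P2 plays New with q = 0.2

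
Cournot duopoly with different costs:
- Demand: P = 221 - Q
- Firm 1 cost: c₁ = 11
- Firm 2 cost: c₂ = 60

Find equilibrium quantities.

q₁* = 86.33, q₂* = 37.33

Work:
Reaction: q₁ = (221 - 11 - q₂)/2
Reaction: q₂ = (221 - 60 - q₁)/2
Solve simultaneously:
q₁* = (221 - 2×11 + 60)/3 = 86.33
q₂* = (221 - 2×60 + 11)/3 = 37.33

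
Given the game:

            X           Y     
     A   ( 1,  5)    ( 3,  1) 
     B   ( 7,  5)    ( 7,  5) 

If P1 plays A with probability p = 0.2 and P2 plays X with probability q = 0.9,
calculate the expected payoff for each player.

E[P1] = 5.84, E[P2] = 4.92

Work:
E[P1] = p·q·π₁(A,X) + p·(1-q)·π₁(A,Y) + (1-p)·q·π₁(B,X) + (1-p)·(1-q)·π₁(B,Y)
= 0.2·0.9·1 + 0.2·0.1·3 + 0.8·0.9·7 + 0.8·0.1·7
= 5.84

E[P2] = 4.92 (similar calculation)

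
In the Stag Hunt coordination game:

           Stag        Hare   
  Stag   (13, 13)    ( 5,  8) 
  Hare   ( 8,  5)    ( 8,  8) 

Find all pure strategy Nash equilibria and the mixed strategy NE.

Pure NE: (Stag, Stag) and (Hare, Hare); Mixed NE: p = 0.375, q = 0.375

Work:
Check pure NE:
(Stag, Stag): (13, 13) - no unilateral deviation beneficial
(Hare, Hare): (8, 8) - no unilateral deviation beneficial
Mixed NE: P1 plays Stag with p = 0.375, P2 plays Stag with q = 0.375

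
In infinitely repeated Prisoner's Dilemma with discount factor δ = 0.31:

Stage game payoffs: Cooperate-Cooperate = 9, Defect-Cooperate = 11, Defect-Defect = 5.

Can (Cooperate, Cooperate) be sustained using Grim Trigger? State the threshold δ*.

δ* = 0.3333; since δ = 0.31 < 0.3333, cooperation cannot be sustained

Work:
For Grim Trigger:
Cooperate forever: 9/(1-δ)
Defect then punished: 11 + 5·δ/(1-δ)
Need: 9/(1-δ) ≥ 11 + 5·δ/(1-δ)
Solving: δ ≥ (T-R)/(T-P) = (11-9)/(11-5) = 0.3333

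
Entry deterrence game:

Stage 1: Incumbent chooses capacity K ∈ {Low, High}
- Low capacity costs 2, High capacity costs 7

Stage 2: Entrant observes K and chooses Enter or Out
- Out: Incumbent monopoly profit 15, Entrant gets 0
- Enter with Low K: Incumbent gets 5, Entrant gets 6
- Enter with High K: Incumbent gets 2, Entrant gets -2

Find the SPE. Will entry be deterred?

SPE: (High, Enter|Low, Out|High); Entry deterred. Incumbent net profit = 8

Work:
After Low K: Entrant enters (6 > 0)
After High K: Entrant stays out (-2 < 0)
Incumbent: Low → 5−2=3, High → 15−7=8
Incumbent chooses High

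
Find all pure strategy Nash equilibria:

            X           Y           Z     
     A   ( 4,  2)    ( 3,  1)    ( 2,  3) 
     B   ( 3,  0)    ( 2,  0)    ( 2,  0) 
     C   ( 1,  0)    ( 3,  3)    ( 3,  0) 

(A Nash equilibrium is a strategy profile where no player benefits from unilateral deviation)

Nash equilibrium: (C, Y)

Work:
Best responses:
  P1 vs X: payoffs [4, 3, 1] → best response A (payoff 4)
  P1 vs Y: payoffs [3, 2, 3] → best response A/C (payoff 3)
  P1 vs Z: payoffs [2, 2, 3] → best response C (payoff 3)
  P2 vs A: payoffs [2, 1, 3] → best response Z (payoff 3)
  P2 vs B: payoffs [0, 0, 0] → best response X/Y/Z (payoff 0)
  P2 vs C: payoffs [0, 3, 0] → best response Y (payoff 3)
Mutual best responses: (C,Y) → Nash equilibria.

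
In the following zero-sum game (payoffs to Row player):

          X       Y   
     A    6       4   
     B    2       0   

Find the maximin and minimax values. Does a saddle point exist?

Maximin = 4, Minimax = 4, Saddle: True

Work:
Row minimums: [4, 0] → maximin = 4
Column maximums: [6, 4] → minimax = 4
Saddle point exists! Game value = 4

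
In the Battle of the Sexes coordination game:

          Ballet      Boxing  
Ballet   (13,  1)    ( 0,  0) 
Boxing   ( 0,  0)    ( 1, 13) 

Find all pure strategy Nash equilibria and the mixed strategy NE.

Pure NE: (Ballet, Ballet) and (Boxing, Boxing); Mixed NE: p = 0.9286, q = 0.0714

Work:
Check pure NE:
(Ballet, Ballet): (13, 1) - no unilateral deviation beneficial
(Boxing, Boxing): (1, 13) - no unilateral deviation beneficial
Mixed NE: P1 plays Ballet with p = 0.9286, P2 plays Ballet with q = 0.0714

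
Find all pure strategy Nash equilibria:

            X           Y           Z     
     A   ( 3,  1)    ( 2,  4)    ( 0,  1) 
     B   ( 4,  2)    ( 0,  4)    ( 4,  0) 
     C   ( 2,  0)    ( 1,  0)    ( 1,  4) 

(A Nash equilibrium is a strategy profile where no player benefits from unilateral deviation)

Nash equilibrium: (A, Y)

Work:
Best responses:
  P1 vs X: payoffs [3, 4, 2] → best response B (payoff 4)
  P1 vs Y: payoffs [2, 0, 1] → best response A (payoff 2)
  P1 vs Z: payoffs [0, 4, 1] → best response B (payoff 4)
  P2 vs A: payoffs [1, 4, 1] → best response Y (payoff 4)
  P2 vs B: payoffs [2, 4, 0] → best response Y (payoff 4)
  P2 vs C: payoffs [0, 0, 4] → best response Z (payoff 4)
Mutual best responses: (A,Y) → Nash equilibria.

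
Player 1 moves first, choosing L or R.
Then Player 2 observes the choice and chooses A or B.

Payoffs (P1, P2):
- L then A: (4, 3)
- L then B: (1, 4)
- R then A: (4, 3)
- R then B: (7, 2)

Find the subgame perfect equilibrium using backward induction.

P1 plays R, P2 plays B after L and A after R; Payoff (4, 3)

Work:
Backward induction:
After L: P2 chooses B → P1 gets 1
After R: P2 chooses A → P1 gets 4
P1 chooses R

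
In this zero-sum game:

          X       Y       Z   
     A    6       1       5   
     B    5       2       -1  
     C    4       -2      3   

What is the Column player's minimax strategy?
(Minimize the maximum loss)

Column should play Y, value = 2

Work:
Column player minimizes Row's maximum payoff:
Column X: max payoff to Row = 6
Column Y: max payoff to Row = 2
Column Z: max payoff to Row = 5
Minimum is 2, achieved by column Y.
Minimax strategy: Y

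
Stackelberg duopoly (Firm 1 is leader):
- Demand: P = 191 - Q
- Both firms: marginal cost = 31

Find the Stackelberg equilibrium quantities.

q₁* (leader) = 80.0, q₂* (follower) = 40.0

Work:
Follower's reaction: q₂ = (a - c - q₁)/2
Leader substitutes: π₁ = q₁·(a - q₁ - (a-c-q₁)/2 - c)
FOC: q₁* = (191 - 31)/2 = 80.00
Then: q₂* = (191 - 31 - 80.0)/2 = 40.00
Leader has first-mover advantage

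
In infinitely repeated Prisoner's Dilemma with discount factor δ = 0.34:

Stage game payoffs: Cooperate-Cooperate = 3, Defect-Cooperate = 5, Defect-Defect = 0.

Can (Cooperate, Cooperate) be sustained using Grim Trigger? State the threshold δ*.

δ* = 0.4; since δ = 0.34 < 0.4, cooperation cannot be sustained

Work:
For Grim Trigger:
Cooperate forever: 3/(1-δ)
Defect then punished: 5 + 0·δ/(1-δ)
Need: 3/(1-δ) ≥ 5 + 0·δ/(1-δ)
Solving: δ ≥ (T-R)/(T-P) = (5-3)/(5-0) = 0.4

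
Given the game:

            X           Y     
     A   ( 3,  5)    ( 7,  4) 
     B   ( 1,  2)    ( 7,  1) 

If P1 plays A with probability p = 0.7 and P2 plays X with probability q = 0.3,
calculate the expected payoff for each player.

E[P1] = 5.62, E[P2] = 3.4

Work:
E[P1] = p·q·π₁(A,X) + p·(1-q)·π₁(A,Y) + (1-p)·q·π₁(B,X) + (1-p)·(1-q)·π₁(B,Y)
= 0.7·0.3·3 + 0.7·0.7·7 + 0.3·0.3·1 + 0.3·0.7·7
= 5.62

E[P2] = 3.4 (similar calculation)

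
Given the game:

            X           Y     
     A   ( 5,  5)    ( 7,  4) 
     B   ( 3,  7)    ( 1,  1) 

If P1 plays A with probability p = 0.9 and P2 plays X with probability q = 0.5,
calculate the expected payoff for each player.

E[P1] = 5.6, E[P2] = 4.45

Work:
E[P1] = p·q·π₁(A,X) + p·(1-q)·π₁(A,Y) + (1-p)·q·π₁(B,X) + (1-p)·(1-q)·π₁(B,Y)
= 0.9·0.5·5 + 0.9·0.5·7 + 0.1·0.5·3 + 0.1·0.5·1
= 5.6

E[P2] = 4.45 (similar calculation)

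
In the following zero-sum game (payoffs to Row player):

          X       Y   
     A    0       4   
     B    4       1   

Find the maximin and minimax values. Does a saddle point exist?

Maximin = 1, Minimax = 4, Saddle: False

Work:
Row minimums: [0, 1] → maximin = 1
Column maximums: [4, 4] → minimax = 4
No saddle point (maximin ≠ minimax). Mixed strategy needed.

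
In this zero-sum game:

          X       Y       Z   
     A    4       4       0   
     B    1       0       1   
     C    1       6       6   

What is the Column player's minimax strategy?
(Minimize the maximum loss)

Column should play X, value = 4

Work:
Column player minimizes Row's maximum payoff:
Column X: max payoff to Row = 4
Column Y: max payoff to Row = 6
Column Z: max payoff to Row = 6
Minimum is 4, achieved by column X.
Minimax strategy: X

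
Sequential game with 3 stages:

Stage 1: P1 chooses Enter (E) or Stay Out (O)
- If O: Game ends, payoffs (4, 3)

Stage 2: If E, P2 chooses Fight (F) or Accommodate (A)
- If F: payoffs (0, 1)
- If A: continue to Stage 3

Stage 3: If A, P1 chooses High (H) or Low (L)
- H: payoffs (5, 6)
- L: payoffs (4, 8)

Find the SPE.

SPE: (E, A, H); Outcome (5, 6)

Work:
Stage 3: P1 chooses H (5 vs 4)
Stage 2: P2: F->1, A->6 (anticipating H). Choose A
Stage 1: P1: O->4, E->5 (anticipating A, H). Choose E
SPE path: E -> A -> H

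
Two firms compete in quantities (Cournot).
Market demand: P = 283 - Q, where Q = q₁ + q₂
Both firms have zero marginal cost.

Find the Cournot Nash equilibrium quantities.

q₁* = q₂* = 94.33; P* = 94.33

Work:
Profit: π_i = P·q_i = (a - q_i - q_j)·q_i
FOC: ∂π_i/∂q_i = a - 2q_i - q_j = 0
Reaction function: q_i = (283 - q_j)/2
Symmetry: q* = 283/3 = 94.33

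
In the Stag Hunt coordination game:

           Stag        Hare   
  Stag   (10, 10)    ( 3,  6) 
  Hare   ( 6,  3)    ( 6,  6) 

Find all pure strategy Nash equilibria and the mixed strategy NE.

Pure NE: (Stag, Stag) and (Hare, Hare); Mixed NE: p = 0.4286, q = 0.4286

Work:
Check pure NE:
(Stag, Stag): (10, 10) - no unilateral deviation beneficial
(Hare, Hare): (6, 6) - no unilateral deviation beneficial
Mixed NE: P1 plays Stag with p = 0.4286, P2 plays Stag with q = 0.4286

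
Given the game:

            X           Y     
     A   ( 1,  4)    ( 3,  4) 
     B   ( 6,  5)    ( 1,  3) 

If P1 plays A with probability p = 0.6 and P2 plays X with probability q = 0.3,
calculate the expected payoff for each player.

E[P1] = 2.44, E[P2] = 3.84

Work:
E[P1] = p·q·π₁(A,X) + p·(1-q)·π₁(A,Y) + (1-p)·q·π₁(B,X) + (1-p)·(1-q)·π₁(B,Y)
= 0.6·0.3·1 + 0.6·0.7·3 + 0.4·0.3·6 + 0.4·0.7·1
= 2.44

E[P2] = 3.84 (similar calculation)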